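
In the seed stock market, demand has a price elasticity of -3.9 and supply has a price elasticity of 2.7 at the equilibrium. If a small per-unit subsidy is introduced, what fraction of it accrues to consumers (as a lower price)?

Consumer share = 9/22

For a small subsidy around the equilibrium, the benefit split depends on the relative slopes, which at a point are proportional to the elasticities.
Buyer share = εs/(εs + |εd|) = 2.7/(2.7 + 3.9) = 9/22; seller share = |εd|/(εs + |εd|) = 13/22.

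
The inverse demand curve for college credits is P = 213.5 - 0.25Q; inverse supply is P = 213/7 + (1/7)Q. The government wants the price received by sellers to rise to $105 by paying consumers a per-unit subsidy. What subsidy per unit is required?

Required subsidy s = $22 per unit

At a seller price of 105, quantity supplied is -213 + 7·105 = 522.
Buyers absorb 522 only when they pay Pb = 213.5 − 0.25·522 = 83.
s = Ps − Pb = 105 − 83 = 22.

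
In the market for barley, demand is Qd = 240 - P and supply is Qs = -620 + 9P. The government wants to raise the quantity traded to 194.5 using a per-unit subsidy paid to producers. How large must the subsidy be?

At Q = 194.5, invert demand for the buyer price: Pb = (240 − 194.5)/1 = 45.5; invert supply for the seller price: Ps = (194.5 − (-620))/9 = 90.5.
The subsidy must fill the gap: s = Ps − Pb = 90.5 − 45.5 = 45.

Required subsidy s = 45 per unit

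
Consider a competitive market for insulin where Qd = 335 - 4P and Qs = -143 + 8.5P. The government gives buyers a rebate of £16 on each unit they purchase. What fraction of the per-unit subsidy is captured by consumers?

Consumer share = 0.68

Pre-subsidy: 335 - 4P = -143 + 8.5P gives P* = 38.24, Q* = 182.04.
With the rebate, buyers effectively pay Pb = Ps − 16, where Ps is the price sellers receive.
Demand in terms of Ps becomes Qd = 335 − 4(Ps − 16) = 399 - 4Ps. Setting this equal to supply: 399 - 4Ps = -143 + 8.5Ps, so Ps = 43.36.
Buyers pay Pb = 43.36 − 16 = 27.36; Q' = -143 + 8.5·43.36 = 225.56.
Buyers' price falls by P* − Pb = 38.24 − 27.36 = 10.88; sellers' price rises by Ps − P* = 43.36 − 38.24 = 5.12.
So consumers capture 10.88/16 = 0.68 of each unit of subsidy.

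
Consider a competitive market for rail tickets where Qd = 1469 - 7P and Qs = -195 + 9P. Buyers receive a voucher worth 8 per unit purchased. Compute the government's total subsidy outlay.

Government cost = 6180

Pre-subsidy: 1469 - 7P = -195 + 9P gives P* = 104, Q* = 741.
With the rebate, buyers effectively pay Pb = Ps − 8, where Ps is the price sellers receive.
Demand in terms of Ps becomes Qd = 1469 − 7(Ps − 8) = 1525 - 7Ps. Setting this equal to supply: 1525 - 7Ps = -195 + 9Ps, so Ps = 107.5.
Buyers pay Pb = 107.5 − 8 = 99.5; Q' = -195 + 9·107.5 = 772.5.
Government outlay = subsidy × quantity = 8 × 772.5 = 6180.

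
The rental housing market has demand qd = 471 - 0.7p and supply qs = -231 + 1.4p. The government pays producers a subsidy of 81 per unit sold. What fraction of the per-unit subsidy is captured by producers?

Pre-subsidy: 471 - 0.7p = -231 + 1.4p gives p* = 2340/7, q* = 237.
With the subsidy, sellers receive ps = pb + 81 for each unit, where pb is the price buyers pay.
Supply in terms of pb becomes qs = -231 + 1.4(pb + 81) = -117.6 + 1.4pb. Setting this equal to demand: 471 - 0.7pb = -117.6 + 1.4pb, so pb = 1962/7.
Sellers receive ps = 1962/7 + 81 = 2529/7; q' = 471 − 0.7·(1962/7) = 274.8.
Buyers' price falls by p* − pb = 2340/7 − 1962/7 = 54; sellers' price rises by ps − p* = 2529/7 − 2340/7 = 27.
So producers capture 27/81 = 1/3 of each unit of subsidy.

Producer share = 1/3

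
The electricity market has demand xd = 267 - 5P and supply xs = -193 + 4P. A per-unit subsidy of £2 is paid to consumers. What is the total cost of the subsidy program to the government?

Government cost = 286/9

Pre-subsidy: 267 - 5P = -193 + 4P gives P* = 460/9, x* = 103/9.
With the rebate, buyers effectively pay Pb = Ps − 2, where Ps is the price sellers receive.
Demand in terms of Ps becomes xd = 267 − 5(Ps − 2) = 277 - 5Ps. Setting this equal to supply: 277 - 5Ps = -193 + 4Ps, so Ps = 470/9.
Buyers pay Pb = 470/9 − 2 = 452/9; x' = -193 + 4·(470/9) = 143/9.
Government outlay = subsidy × quantity = 2 × 143/9 = 286/9.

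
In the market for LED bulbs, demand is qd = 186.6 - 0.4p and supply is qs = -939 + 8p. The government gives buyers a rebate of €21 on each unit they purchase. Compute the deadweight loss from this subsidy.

Deadweight loss = €84

Pre-subsidy: 186.6 - 0.4p = -939 + 8p gives p* = 134, q* = 133.
With the rebate, buyers effectively pay pb = ps − 21, where ps is the price sellers receive.
Demand in terms of ps becomes qd = 186.6 − 0.4(ps − 21) = 195 - 0.4ps. Setting this equal to supply: 195 - 0.4ps = -939 + 8ps, so ps = 135.
Buyers pay pb = 135 − 21 = 114; q' = -939 + 8·135 = 141.
The subsidy expands output by 141 − 133 = 8 past the efficient level; on those units the gap between marginal cost and willingness to pay runs from 0 up to 21.
DWL = ½ × 21 × 8 = 84.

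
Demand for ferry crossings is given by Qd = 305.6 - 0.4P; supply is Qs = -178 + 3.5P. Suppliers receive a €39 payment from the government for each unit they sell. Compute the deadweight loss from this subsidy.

Pre-subsidy: 305.6 - 0.4P = -178 + 3.5P gives P* = 124, Q* = 256.
With the subsidy, sellers receive Ps = Pb + 39 for each unit, where Pb is the price buyers pay.
Supply in terms of Pb becomes Qs = -178 + 3.5(Pb + 39) = -41.5 + 3.5Pb. Setting this equal to demand: 305.6 - 0.4Pb = -41.5 + 3.5Pb, so Pb = 89.
Sellers receive Ps = 89 + 39 = 128; Q' = 305.6 − 0.4·89 = 270.
The subsidy expands output by 270 − 256 = 14 past the efficient level; on those units the gap between marginal cost and willingness to pay runs from 0 up to 39.
DWL = ½ × 39 × 14 = 273.

Deadweight loss = €273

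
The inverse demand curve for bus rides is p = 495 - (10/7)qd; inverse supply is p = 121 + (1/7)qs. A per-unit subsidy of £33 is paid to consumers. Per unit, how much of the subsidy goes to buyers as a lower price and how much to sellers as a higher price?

Buyers gain £30 per unit; sellers gain £3 per unit

Pre-subsidy: 495 - (10/7)q = 121 + (1/7)q gives q* = 238 and p* = 155.
With the rebate, buyers effectively pay pb = ps − 33, where ps is the price sellers receive.
On the curves, pb = 495 - (10/7)q and ps = 121 + (1/7)q; the wedge ps − pb = 33 gives 121 + (1/7)q − (495 - (10/7)q) = 33, so q' = 259.
Then pb = 495 − (10/7)·259 = 125 and ps = 121 + (1/7)·259 = 158.
Buyers' price falls by p* − pb = 155 − 125 = 30; sellers' price rises by ps − p* = 158 − 155 = 3.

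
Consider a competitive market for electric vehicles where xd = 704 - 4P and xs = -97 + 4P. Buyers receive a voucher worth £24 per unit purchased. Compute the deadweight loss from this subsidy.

Pre-subsidy: 704 - 4P = -97 + 4P gives P* = 100.125, x* = 303.5.
With the rebate, buyers effectively pay Pb = Ps − 24, where Ps is the price sellers receive.
Demand in terms of Ps becomes xd = 704 − 4(Ps − 24) = 800 - 4Ps. Setting this equal to supply: 800 - 4Ps = -97 + 4Ps, so Ps = 112.125.
Buyers pay Pb = 112.125 − 24 = 88.125; x' = -97 + 4·112.125 = 351.5.
The subsidy expands output by 351.5 − 303.5 = 48 past the efficient level; on those units the gap between marginal cost and willingness to pay runs from 0 up to 24.
DWL = ½ × 24 × 48 = 576.

Deadweight loss = £576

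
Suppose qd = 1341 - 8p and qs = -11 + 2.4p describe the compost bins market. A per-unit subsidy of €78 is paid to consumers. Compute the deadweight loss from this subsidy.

Pre-subsidy: 1341 - 8p = -11 + 2.4p gives p* = 130, q* = 301.
With the rebate, buyers effectively pay pb = ps − 78, where ps is the price sellers receive.
Demand in terms of ps becomes qd = 1341 − 8(ps − 78) = 1965 - 8ps. Setting this equal to supply: 1965 - 8ps = -11 + 2.4ps, so ps = 190.
Buyers pay pb = 190 − 78 = 112; q' = -11 + 2.4·190 = 445.
The subsidy expands output by 445 − 301 = 144 past the efficient level; on those units the gap between marginal cost and willingness to pay runs from 0 up to 78.
DWL = ½ × 78 × 144 = 5616.

Deadweight loss = €5616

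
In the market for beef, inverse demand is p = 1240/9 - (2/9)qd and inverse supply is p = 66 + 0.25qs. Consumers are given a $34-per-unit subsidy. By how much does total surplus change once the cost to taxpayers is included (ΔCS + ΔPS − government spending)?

Net change in total surplus = -$1224

Pre-subsidy: 1240/9 - (2/9)q = 66 + 0.25q gives q* = 152 and p* = 104.
With the rebate, buyers effectively pay pb = ps − 34, where ps is the price sellers receive.
On the curves, pb = 1240/9 - (2/9)q and ps = 66 + 0.25q; the wedge ps − pb = 34 gives 66 + 0.25q − (1240/9 - (2/9)q) = 34, so q' = 224.
Then pb = 1240/9 − (2/9)·224 = 88 and ps = 66 + 0.25·224 = 122.
ΔCS = ½(152 + 224)(104 − 88) = 3008; ΔPS = ½(152 + 224)(122 − 104) = 3384.
Government spending = 34 × 224 = 7616.
Net change = 3008 + 3384 − 7616 = -1224. The loss equals the DWL triangle ½·34·72.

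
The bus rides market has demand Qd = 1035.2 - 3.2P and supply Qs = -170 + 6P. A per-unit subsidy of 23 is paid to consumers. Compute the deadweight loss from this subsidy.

Deadweight loss = 552

Pre-subsidy: 1035.2 - 3.2P = -170 + 6P gives P* = 131, Q* = 616.
With the rebate, buyers effectively pay Pb = Ps − 23, where Ps is the price sellers receive.
Demand in terms of Ps becomes Qd = 1035.2 − 3.2(Ps − 23) = 1108.8 - 3.2Ps. Setting this equal to supply: 1108.8 - 3.2Ps = -170 + 6Ps, so Ps = 139.
Buyers pay Pb = 139 − 23 = 116; Q' = -170 + 6·139 = 664.
The subsidy expands output by 664 − 616 = 48 past the efficient level; on those units the gap between marginal cost and willingness to pay runs from 0 up to 23.
DWL = ½ × 23 × 48 = 552.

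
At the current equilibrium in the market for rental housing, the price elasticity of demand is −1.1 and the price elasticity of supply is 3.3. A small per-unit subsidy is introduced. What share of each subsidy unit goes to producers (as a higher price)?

Producer share = 0.25

For a small subsidy around the equilibrium, the benefit split depends on the relative slopes, which at a point are proportional to the elasticities.
Buyer share = εs/(εs + |εd|) = 3.3/(3.3 + 1.1) = 0.75; seller share = |εd|/(εs + |εd|) = 0.25.
So producers capture 0.25 of the subsidy.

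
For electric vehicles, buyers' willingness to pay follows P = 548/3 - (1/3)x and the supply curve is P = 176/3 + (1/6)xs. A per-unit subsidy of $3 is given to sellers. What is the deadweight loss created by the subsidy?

Pre-subsidy: 548/3 - (1/3)x = 176/3 + (1/6)x gives x* = 248 and P* = 100.
With the subsidy, sellers receive Ps = Pb + 3 for each unit, where Pb is the price buyers pay.
On the curves, Pb = 548/3 - (1/3)x and Ps = 176/3 + (1/6)x; the wedge Ps − Pb = 3 gives 176/3 + (1/6)x − (548/3 - (1/3)x) = 3, so x' = 254.
Then Pb = 548/3 − (1/3)·254 = 98 and Ps = 176/3 + (1/6)·254 = 101.
The subsidy expands output by 254 − 248 = 6 past the efficient level; on those units the gap between marginal cost and willingness to pay runs from 0 up to 3.
DWL = ½ × 3 × 6 = 9.

Deadweight loss = $9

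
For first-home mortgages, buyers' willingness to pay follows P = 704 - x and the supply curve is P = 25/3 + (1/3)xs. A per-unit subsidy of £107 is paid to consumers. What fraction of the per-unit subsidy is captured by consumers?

Consumer share = 0.75

Pre-subsidy: 704 - x = 25/3 + (1/3)x gives x* = 521.75 and P* = 182.25.
With the rebate, buyers effectively pay Pb = Ps − 107, where Ps is the price sellers receive.
On the curves, Pb = 704 - x and Ps = 25/3 + (1/3)x; the wedge Ps − Pb = 107 gives 25/3 + (1/3)x − (704 - x) = 107, so x' = 602.
Then Pb = 704 − 1·602 = 102 and Ps = 25/3 + (1/3)·602 = 209.
Buyers' price falls by P* − Pb = 182.25 − 102 = 80.25; sellers' price rises by Ps − P* = 209 − 182.25 = 26.75.
So consumers capture 80.25/107 = 0.75 of each unit of subsidy.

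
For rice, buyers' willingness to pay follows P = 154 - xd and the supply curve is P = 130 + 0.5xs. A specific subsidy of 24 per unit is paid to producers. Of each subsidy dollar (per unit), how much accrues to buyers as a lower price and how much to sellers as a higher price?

Pre-subsidy: 154 - x = 130 + 0.5x gives x* = 16 and P* = 138.
With the subsidy, sellers receive Ps = Pb + 24 for each unit, where Pb is the price buyers pay.
On the curves, Pb = 154 - x and Ps = 130 + 0.5x; the wedge Ps − Pb = 24 gives 130 + 0.5x − (154 - x) = 24, so x' = 32.
Then Pb = 154 − 1·32 = 122 and Ps = 130 + 0.5·32 = 146.
Buyers' price falls by P* − Pb = 138 − 122 = 16; sellers' price rises by Ps − P* = 146 − 138 = 8.

Buyers gain 16 per unit; sellers gain 8 per unit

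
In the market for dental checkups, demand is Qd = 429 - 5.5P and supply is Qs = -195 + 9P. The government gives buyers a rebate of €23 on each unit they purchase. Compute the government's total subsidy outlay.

Government cost = 180642/29

Pre-subsidy: 429 - 5.5P = -195 + 9P gives P* = 1248/29, Q* = 5577/29.
With the rebate, buyers effectively pay Pb = Ps − 23, where Ps is the price sellers receive.
Demand in terms of Ps becomes Qd = 429 − 5.5(Ps − 23) = 555.5 - 5.5Ps. Setting this equal to supply: 555.5 - 5.5Ps = -195 + 9Ps, so Ps = 1501/29.
Buyers pay Pb = 1501/29 − 23 = 834/29; Q' = -195 + 9·(1501/29) = 7854/29.
Government outlay = subsidy × quantity = 23 × 7854/29 = 180642/29.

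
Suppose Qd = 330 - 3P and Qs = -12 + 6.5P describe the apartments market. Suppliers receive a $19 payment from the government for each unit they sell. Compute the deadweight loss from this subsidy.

Deadweight loss = $370.5

Pre-subsidy: 330 - 3P = -12 + 6.5P gives P* = 36, Q* = 222.
With the subsidy, sellers receive Ps = Pb + 19 for each unit, where Pb is the price buyers pay.
Supply in terms of Pb becomes Qs = -12 + 6.5(Pb + 19) = 111.5 + 6.5Pb. Setting this equal to demand: 330 - 3Pb = 111.5 + 6.5Pb, so Pb = 23.
Sellers receive Ps = 23 + 19 = 42; Q' = 330 − 3·23 = 261.
The subsidy expands output by 261 − 222 = 39 past the efficient level; on those units the gap between marginal cost and willingness to pay runs from 0 up to 19.
DWL = ½ × 19 × 39 = 370.5.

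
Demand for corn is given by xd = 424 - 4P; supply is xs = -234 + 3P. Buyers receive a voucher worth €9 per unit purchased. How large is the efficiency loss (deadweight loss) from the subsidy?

Pre-subsidy: 424 - 4P = -234 + 3P gives P* = 94, x* = 48.
With the rebate, buyers effectively pay Pb = Ps − 9, where Ps is the price sellers receive.
Demand in terms of Ps becomes xd = 424 − 4(Ps − 9) = 460 - 4Ps. Setting this equal to supply: 460 - 4Ps = -234 + 3Ps, so Ps = 694/7.
Buyers pay Pb = 694/7 − 9 = 631/7; x' = -234 + 3·(694/7) = 444/7.
The subsidy expands output by 444/7 − 48 = 108/7 past the efficient level; on those units the gap between marginal cost and willingness to pay runs from 0 up to 9.
DWL = ½ × 9 × 108/7 = 486/7.

Deadweight loss = 486/7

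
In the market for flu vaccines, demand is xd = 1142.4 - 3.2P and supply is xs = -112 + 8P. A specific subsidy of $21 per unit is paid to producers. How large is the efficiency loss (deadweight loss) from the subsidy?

Deadweight loss = $504

Pre-subsidy: 1142.4 - 3.2P = -112 + 8P gives P* = 112, x* = 784.
With the subsidy, sellers receive Ps = Pb + 21 for each unit, where Pb is the price buyers pay.
Supply in terms of Pb becomes xs = -112 + 8(Pb + 21) = 56 + 8Pb. Setting this equal to demand: 1142.4 - 3.2Pb = 56 + 8Pb, so Pb = 97.
Sellers receive Ps = 97 + 21 = 118; x' = 1142.4 − 3.2·97 = 832.
The subsidy expands output by 832 − 784 = 48 past the efficient level; on those units the gap between marginal cost and willingness to pay runs from 0 up to 21.
DWL = ½ × 21 × 48 = 504.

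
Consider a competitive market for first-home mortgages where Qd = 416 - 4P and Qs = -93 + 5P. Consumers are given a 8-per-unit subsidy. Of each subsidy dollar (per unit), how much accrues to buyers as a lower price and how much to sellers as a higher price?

Buyers gain 40/9 per unit; sellers gain 32/9 per unit

Pre-subsidy: 416 - 4P = -93 + 5P gives P* = 509/9, Q* = 1708/9.
With the rebate, buyers effectively pay Pb = Ps − 8, where Ps is the price sellers receive.
Demand in terms of Ps becomes Qd = 416 − 4(Ps − 8) = 448 - 4Ps. Setting this equal to supply: 448 - 4Ps = -93 + 5Ps, so Ps = 541/9.
Buyers pay Pb = 541/9 − 8 = 469/9; Q' = -93 + 5·(541/9) = 1868/9.
Buyers' price falls by P* − Pb = 509/9 − 469/9 = 40/9; sellers' price rises by Ps − P* = 541/9 − 509/9 = 32/9.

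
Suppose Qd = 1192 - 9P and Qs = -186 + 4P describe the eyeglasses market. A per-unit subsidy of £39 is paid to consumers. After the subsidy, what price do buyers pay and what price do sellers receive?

Pre-subsidy: 1192 - 9P = -186 + 4P gives P* = 106, Q* = 238.
With the rebate, buyers effectively pay Pb = Ps − 39, where Ps is the price sellers receive.
Demand in terms of Ps becomes Qd = 1192 − 9(Ps − 39) = 1543 - 9Ps. Setting this equal to supply: 1543 - 9Ps = -186 + 4Ps, so Ps = 133.
Buyers pay Pb = 133 − 39 = 94; Q' = -186 + 4·133 = 346.

Buyers pay £94; sellers receive £133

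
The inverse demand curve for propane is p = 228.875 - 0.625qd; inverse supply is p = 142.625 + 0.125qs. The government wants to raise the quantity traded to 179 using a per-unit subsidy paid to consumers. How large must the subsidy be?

At q = 179, from the demand curve buyers pay pb = 228.875 − 0.625·179 = 117; from the supply curve sellers need ps = 142.625 + 0.125·179 = 165.
The subsidy must fill the gap: s = ps − pb = 165 − 117 = 48.

Required subsidy s = 48 per unit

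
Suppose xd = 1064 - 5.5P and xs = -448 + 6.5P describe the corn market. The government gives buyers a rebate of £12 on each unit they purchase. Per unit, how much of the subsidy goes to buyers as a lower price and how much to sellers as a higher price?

Pre-subsidy: 1064 - 5.5P = -448 + 6.5P gives P* = 126, x* = 371.
With the rebate, buyers effectively pay Pb = Ps − 12, where Ps is the price sellers receive.
Demand in terms of Ps becomes xd = 1064 − 5.5(Ps − 12) = 1130 - 5.5Ps. Setting this equal to supply: 1130 - 5.5Ps = -448 + 6.5Ps, so Ps = 131.5.
Buyers pay Pb = 131.5 − 12 = 119.5; x' = -448 + 6.5·131.5 = 406.75.
Buyers' price falls by P* − Pb = 126 − 119.5 = 6.5; sellers' price rises by Ps − P* = 131.5 − 126 = 5.5.

Buyers gain £6.5 per unit; sellers gain £5.5 per unit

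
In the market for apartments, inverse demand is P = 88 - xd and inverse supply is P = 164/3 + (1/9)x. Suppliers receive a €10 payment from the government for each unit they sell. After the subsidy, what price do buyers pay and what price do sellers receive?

Buyers pay €49; sellers receive €59

Pre-subsidy: 88 - x = 164/3 + (1/9)x gives x* = 30 and P* = 58.
With the subsidy, sellers receive Ps = Pb + 10 for each unit, where Pb is the price buyers pay.
On the curves, Pb = 88 - x and Ps = 164/3 + (1/9)x; the wedge Ps − Pb = 10 gives 164/3 + (1/9)x − (88 - x) = 10, so x' = 39.
Then Pb = 88 − 1·39 = 49 and Ps = 164/3 + (1/9)·39 = 59.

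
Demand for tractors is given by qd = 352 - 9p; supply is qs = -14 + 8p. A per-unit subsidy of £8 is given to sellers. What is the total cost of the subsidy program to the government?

Pre-subsidy: 352 - 9p = -14 + 8p gives p* = 366/17, q* = 2690/17.
With the subsidy, sellers receive ps = pb + 8 for each unit, where pb is the price buyers pay.
Supply in terms of pb becomes qs = -14 + 8(pb + 8) = 50 + 8pb. Setting this equal to demand: 352 - 9pb = 50 + 8pb, so pb = 302/17.
Sellers receive ps = 302/17 + 8 = 438/17; q' = 352 − 9·(302/17) = 3266/17.
Government outlay = subsidy × quantity = 8 × 3266/17 = 26128/17.

Government cost = 26128/17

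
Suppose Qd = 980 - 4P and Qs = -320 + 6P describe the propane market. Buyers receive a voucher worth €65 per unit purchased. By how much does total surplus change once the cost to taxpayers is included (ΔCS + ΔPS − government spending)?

Net change in total surplus = -€5070

Pre-subsidy: 980 - 4P = -320 + 6P gives P* = 130, Q* = 460.
With the rebate, buyers effectively pay Pb = Ps − 65, where Ps is the price sellers receive.
Demand in terms of Ps becomes Qd = 980 − 4(Ps − 65) = 1240 - 4Ps. Setting this equal to supply: 1240 - 4Ps = -320 + 6Ps, so Ps = 156.
Buyers pay Pb = 156 − 65 = 91; Q' = -320 + 6·156 = 616.
ΔCS = ½(460 + 616)(130 − 91) = 20982; ΔPS = ½(460 + 616)(156 − 130) = 13988.
Government spending = 65 × 616 = 40040.
Net change = 20982 + 13988 − 40040 = -5070. The loss equals the DWL triangle ½·65·156.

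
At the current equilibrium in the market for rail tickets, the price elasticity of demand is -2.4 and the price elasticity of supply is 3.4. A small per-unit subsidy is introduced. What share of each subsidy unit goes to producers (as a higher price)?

For a small subsidy around the equilibrium, the benefit split depends on the relative slopes, which at a point are proportional to the elasticities.
Buyer share = εs/(εs + |εd|) = 3.4/(3.4 + 2.4) = 17/29; seller share = |εd|/(εs + |εd|) = 12/29.
So producers capture 12/29 of the subsidy.

Producer share = 12/29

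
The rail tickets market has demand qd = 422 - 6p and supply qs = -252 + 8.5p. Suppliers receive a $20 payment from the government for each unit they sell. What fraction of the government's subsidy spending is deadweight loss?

DWL / government spending = 102/619

Pre-subsidy: 422 - 6p = -252 + 8.5p gives p* = 1348/29, q* = 4150/29.
With the subsidy, sellers receive ps = pb + 20 for each unit, where pb is the price buyers pay.
Supply in terms of pb becomes qs = -252 + 8.5(pb + 20) = -82 + 8.5pb. Setting this equal to demand: 422 - 6pb = -82 + 8.5pb, so pb = 1008/29.
Sellers receive ps = 1008/29 + 20 = 1588/29; q' = 422 − 6·(1008/29) = 6190/29.
ΔCS = ½(4150/29 + 6190/29)(1348/29 − 1008/29) = 1757800/841; ΔPS = ½(4150/29 + 6190/29)(1588/29 − 1348/29) = 1240800/841.
Government spending = 20 × 6190/29 = 123800/29.
DWL = ½ × 20 × (6190/29 − 4150/29) = 20400/29; fraction = (20400/29) / (123800/29) = 102/619.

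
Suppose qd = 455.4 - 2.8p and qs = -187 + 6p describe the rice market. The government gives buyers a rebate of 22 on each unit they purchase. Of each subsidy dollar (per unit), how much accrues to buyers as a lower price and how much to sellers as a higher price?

Buyers gain 15 per unit; sellers gain 7 per unit

Pre-subsidy: 455.4 - 2.8p = -187 + 6p gives p* = 73, q* = 251.
With the rebate, buyers effectively pay pb = ps − 22, where ps is the price sellers receive.
Demand in terms of ps becomes qd = 455.4 − 2.8(ps − 22) = 517 - 2.8ps. Setting this equal to supply: 517 - 2.8ps = -187 + 6ps, so ps = 80.
Buyers pay pb = 80 − 22 = 58; q' = -187 + 6·80 = 293.
Buyers' price falls by p* − pb = 73 − 58 = 15; sellers' price rises by ps − p* = 80 − 73 = 7.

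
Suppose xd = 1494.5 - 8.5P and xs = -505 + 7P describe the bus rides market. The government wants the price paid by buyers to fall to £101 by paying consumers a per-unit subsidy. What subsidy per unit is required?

Required subsidy s = £62 per unit

At a buyer price of 101, quantity demanded is 1494.5 − 8.5·101 = 636.
Sellers supply 636 only when they receive Ps with -505 + 7·Ps = 636, i.e. Ps = 163.
s = Ps − Pb = 163 − 101 = 62.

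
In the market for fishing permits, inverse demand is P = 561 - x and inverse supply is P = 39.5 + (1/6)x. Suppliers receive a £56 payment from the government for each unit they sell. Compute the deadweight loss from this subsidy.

Pre-subsidy: 561 - x = 39.5 + (1/6)x gives x* = 447 and P* = 114.
With the subsidy, sellers receive Ps = Pb + 56 for each unit, where Pb is the price buyers pay.
On the curves, Pb = 561 - x and Ps = 39.5 + (1/6)x; the wedge Ps − Pb = 56 gives 39.5 + (1/6)x − (561 - x) = 56, so x' = 495.
Then Pb = 561 − 1·495 = 66 and Ps = 39.5 + (1/6)·495 = 122.
The subsidy expands output by 495 − 447 = 48 past the efficient level; on those units the gap between marginal cost and willingness to pay runs from 0 up to 56.
DWL = ½ × 56 × 48 = 1344.

Deadweight loss = £1344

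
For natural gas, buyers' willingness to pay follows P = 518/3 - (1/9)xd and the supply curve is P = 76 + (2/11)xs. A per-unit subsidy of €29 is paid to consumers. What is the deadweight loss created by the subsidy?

Pre-subsidy: 518/3 - (1/9)x = 76 + (2/11)x gives x* = 330 and P* = 136.
With the rebate, buyers effectively pay Pb = Ps − 29, where Ps is the price sellers receive.
On the curves, Pb = 518/3 - (1/9)x and Ps = 76 + (2/11)x; the wedge Ps − Pb = 29 gives 76 + (2/11)x − (518/3 - (1/9)x) = 29, so x' = 429.
Then Pb = 518/3 − (1/9)·429 = 125 and Ps = 76 + (2/11)·429 = 154.
The subsidy expands output by 429 − 330 = 99 past the efficient level; on those units the gap between marginal cost and willingness to pay runs from 0 up to 29.
DWL = ½ × 29 × 99 = 1435.5.

Deadweight loss = €1435.5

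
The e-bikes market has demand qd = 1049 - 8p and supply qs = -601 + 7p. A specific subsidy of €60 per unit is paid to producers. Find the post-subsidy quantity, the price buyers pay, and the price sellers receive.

q' = 393; buyers pay €82; sellers receive €142

Pre-subsidy: 1049 - 8p = -601 + 7p gives p* = 110, q* = 169.
With the subsidy, sellers receive ps = pb + 60 for each unit, where pb is the price buyers pay.
Supply in terms of pb becomes qs = -601 + 7(pb + 60) = -181 + 7pb. Setting this equal to demand: 1049 - 8pb = -181 + 7pb, so pb = 82.
Sellers receive ps = 82 + 60 = 142; q' = 1049 − 8·82 = 393.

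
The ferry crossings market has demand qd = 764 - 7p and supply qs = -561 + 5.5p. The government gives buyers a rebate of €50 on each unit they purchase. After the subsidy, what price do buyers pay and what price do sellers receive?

Buyers pay €84; sellers receive €134

Pre-subsidy: 764 - 7p = -561 + 5.5p gives p* = 106, q* = 22.
With the rebate, buyers effectively pay pb = ps − 50, where ps is the price sellers receive.
Demand in terms of ps becomes qd = 764 − 7(ps − 50) = 1114 - 7ps. Setting this equal to supply: 1114 - 7ps = -561 + 5.5ps, so ps = 134.
Buyers pay pb = 134 − 50 = 84; q' = -561 + 5.5·134 = 176.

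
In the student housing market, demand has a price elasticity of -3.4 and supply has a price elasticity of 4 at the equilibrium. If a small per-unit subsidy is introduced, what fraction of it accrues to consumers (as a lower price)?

For a small subsidy around the equilibrium, the benefit split depends on the relative slopes, which at a point are proportional to the elasticities.
Buyer share = εs/(εs + |εd|) = 4/(4 + 3.4) = 20/37; seller share = |εd|/(εs + |εd|) = 17/37.

Consumer share = 20/37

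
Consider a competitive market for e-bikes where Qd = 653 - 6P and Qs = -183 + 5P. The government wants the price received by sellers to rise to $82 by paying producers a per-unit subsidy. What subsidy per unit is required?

Required subsidy s = $11 per unit

At a seller price of 82, quantity supplied is -183 + 5·82 = 227.
Buyers absorb 227 only when they pay Pb with 653 − 6·Pb = 227, i.e. Pb = 71.
s = Ps − Pb = 82 − 71 = 11.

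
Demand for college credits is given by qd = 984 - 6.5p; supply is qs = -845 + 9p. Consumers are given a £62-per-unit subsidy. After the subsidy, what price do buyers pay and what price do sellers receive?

Buyers pay £82; sellers receive £144

Pre-subsidy: 984 - 6.5p = -845 + 9p gives p* = 118, q* = 217.
With the rebate, buyers effectively pay pb = ps − 62, where ps is the price sellers receive.
Demand in terms of ps becomes qd = 984 − 6.5(ps − 62) = 1387 - 6.5ps. Setting this equal to supply: 1387 - 6.5ps = -845 + 9ps, so ps = 144.
Buyers pay pb = 144 − 62 = 82; q' = -845 + 9·144 = 451.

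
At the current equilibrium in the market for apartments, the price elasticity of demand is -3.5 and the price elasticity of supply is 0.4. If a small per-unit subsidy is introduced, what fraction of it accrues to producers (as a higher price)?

Producer share = 35/39

For a small subsidy around the equilibrium, the benefit split depends on the relative slopes, which at a point are proportional to the elasticities.
Buyer share = εs/(εs + |εd|) = 0.4/(0.4 + 3.5) = 4/39; seller share = |εd|/(εs + |εd|) = 35/39.
So producers capture 35/39 of the subsidy.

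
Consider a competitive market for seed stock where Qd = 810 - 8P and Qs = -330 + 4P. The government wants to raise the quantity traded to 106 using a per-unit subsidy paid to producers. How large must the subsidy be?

Required subsidy s = 21 per unit

At Q = 106, invert demand for the buyer price: Pb = (810 − 106)/8 = 88; invert supply for the seller price: Ps = (106 − (-330))/4 = 109.
The subsidy must fill the gap: s = Ps − Pb = 109 − 88 = 21.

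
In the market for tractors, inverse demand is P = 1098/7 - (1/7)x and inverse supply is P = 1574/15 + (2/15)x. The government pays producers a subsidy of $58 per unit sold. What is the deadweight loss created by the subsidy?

Deadweight loss = $6090

Pre-subsidy: 1098/7 - (1/7)x = 1574/15 + (2/15)x gives x* = 188 and P* = 130.
With the subsidy, sellers receive Ps = Pb + 58 for each unit, where Pb is the price buyers pay.
On the curves, Pb = 1098/7 - (1/7)x and Ps = 1574/15 + (2/15)x; the wedge Ps − Pb = 58 gives 1574/15 + (2/15)x − (1098/7 - (1/7)x) = 58, so x' = 398.
Then Pb = 1098/7 − (1/7)·398 = 100 and Ps = 1574/15 + (2/15)·398 = 158.
The subsidy expands output by 398 − 188 = 210 past the efficient level; on those units the gap between marginal cost and willingness to pay runs from 0 up to 58.
DWL = ½ × 58 × 210 = 6090.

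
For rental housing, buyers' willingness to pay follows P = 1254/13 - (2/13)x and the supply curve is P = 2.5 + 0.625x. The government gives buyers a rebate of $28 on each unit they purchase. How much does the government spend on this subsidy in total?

Government cost = 118384/27

Pre-subsidy: 1254/13 - (2/13)x = 2.5 + 0.625x gives x* = 9772/81 and P* = 6310/81.
With the rebate, buyers effectively pay Pb = Ps − 28, where Ps is the price sellers receive.
On the curves, Pb = 1254/13 - (2/13)x and Ps = 2.5 + 0.625x; the wedge Ps − Pb = 28 gives 2.5 + 0.625x − (1254/13 - (2/13)x) = 28, so x' = 4228/27.
Then Pb = 1254/13 − (2/13)·(4228/27) = 1954/27 and Ps = 2.5 + 0.625·(4228/27) = 2710/27.
Government outlay = subsidy × quantity = 28 × 4228/27 = 118384/27.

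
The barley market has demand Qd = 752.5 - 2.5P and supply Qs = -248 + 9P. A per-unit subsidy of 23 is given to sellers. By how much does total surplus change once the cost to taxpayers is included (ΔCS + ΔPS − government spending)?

Net change in total surplus = -517.5

Pre-subsidy: 752.5 - 2.5P = -248 + 9P gives P* = 87, Q* = 535.
With the subsidy, sellers receive Ps = Pb + 23 for each unit, where Pb is the price buyers pay.
Supply in terms of Pb becomes Qs = -248 + 9(Pb + 23) = -41 + 9Pb. Setting this equal to demand: 752.5 - 2.5Pb = -41 + 9Pb, so Pb = 69.
Sellers receive Ps = 69 + 23 = 92; Q' = 752.5 − 2.5·69 = 580.
ΔCS = ½(535 + 580)(87 − 69) = 10035; ΔPS = ½(535 + 580)(92 − 87) = 2787.5.
Government spending = 23 × 580 = 13340.
Net change = 10035 + 2787.5 − 13340 = -517.5. The loss equals the DWL triangle ½·23·45.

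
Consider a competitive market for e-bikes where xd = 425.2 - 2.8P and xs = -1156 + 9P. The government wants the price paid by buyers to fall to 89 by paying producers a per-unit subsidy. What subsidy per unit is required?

At a buyer price of 89, quantity demanded is 425.2 − 2.8·89 = 176.
Sellers supply 176 only when they receive Ps with -1156 + 9·Ps = 176, i.e. Ps = 148.
s = Ps − Pb = 148 − 89 = 59.

Required subsidy s = 59 per unit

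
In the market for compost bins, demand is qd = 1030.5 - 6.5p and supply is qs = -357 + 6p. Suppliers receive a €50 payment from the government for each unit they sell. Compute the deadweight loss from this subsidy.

Pre-subsidy: 1030.5 - 6.5p = -357 + 6p gives p* = 111, q* = 309.
With the subsidy, sellers receive ps = pb + 50 for each unit, where pb is the price buyers pay.
Supply in terms of pb becomes qs = -357 + 6(pb + 50) = -57 + 6pb. Setting this equal to demand: 1030.5 - 6.5pb = -57 + 6pb, so pb = 87.
Sellers receive ps = 87 + 50 = 137; q' = 1030.5 − 6.5·87 = 465.
The subsidy expands output by 465 − 309 = 156 past the efficient level; on those units the gap between marginal cost and willingness to pay runs from 0 up to 50.
DWL = ½ × 50 × 156 = 3900.

Deadweight loss = €3900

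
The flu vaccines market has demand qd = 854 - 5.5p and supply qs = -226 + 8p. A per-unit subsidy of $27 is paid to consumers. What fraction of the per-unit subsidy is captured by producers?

Producer share = 11/27

Pre-subsidy: 854 - 5.5p = -226 + 8p gives p* = 80, q* = 414.
With the rebate, buyers effectively pay pb = ps − 27, where ps is the price sellers receive.
Demand in terms of ps becomes qd = 854 − 5.5(ps − 27) = 1002.5 - 5.5ps. Setting this equal to supply: 1002.5 - 5.5ps = -226 + 8ps, so ps = 91.
Buyers pay pb = 91 − 27 = 64; q' = -226 + 8·91 = 502.
Buyers' price falls by p* − pb = 80 − 64 = 16; sellers' price rises by ps − p* = 91 − 80 = 11.
So producers capture 11/27 = 11/27 of each unit of subsidy.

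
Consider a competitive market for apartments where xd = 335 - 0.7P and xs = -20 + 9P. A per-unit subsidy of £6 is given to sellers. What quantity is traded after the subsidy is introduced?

x' = 30388/97

Pre-subsidy: 335 - 0.7P = -20 + 9P gives P* = 3550/97, x* = 30010/97.
With the subsidy, sellers receive Ps = Pb + 6 for each unit, where Pb is the price buyers pay.
Supply in terms of Pb becomes xs = -20 + 9(Pb + 6) = 34 + 9Pb. Setting this equal to demand: 335 - 0.7Pb = 34 + 9Pb, so Pb = 3010/97.
Sellers receive Ps = 3010/97 + 6 = 3592/97; x' = 335 − 0.7·(3010/97) = 30388/97.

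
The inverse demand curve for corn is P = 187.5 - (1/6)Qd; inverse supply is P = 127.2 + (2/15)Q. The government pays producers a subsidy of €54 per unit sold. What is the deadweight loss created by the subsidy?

Deadweight loss = €4860

Pre-subsidy: 187.5 - (1/6)Q = 127.2 + (2/15)Q gives Q* = 201 and P* = 154.
With the subsidy, sellers receive Ps = Pb + 54 for each unit, where Pb is the price buyers pay.
On the curves, Pb = 187.5 - (1/6)Q and Ps = 127.2 + (2/15)Q; the wedge Ps − Pb = 54 gives 127.2 + (2/15)Q − (187.5 - (1/6)Q) = 54, so Q' = 381.
Then Pb = 187.5 − (1/6)·381 = 124 and Ps = 127.2 + (2/15)·381 = 178.
The subsidy expands output by 381 − 201 = 180 past the efficient level; on those units the gap between marginal cost and willingness to pay runs from 0 up to 54.
DWL = ½ × 54 × 180 = 4860.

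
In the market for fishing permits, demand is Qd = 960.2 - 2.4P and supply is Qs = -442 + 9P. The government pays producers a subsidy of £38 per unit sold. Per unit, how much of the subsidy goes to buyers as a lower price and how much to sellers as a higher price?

Pre-subsidy: 960.2 - 2.4P = -442 + 9P gives P* = 123, Q* = 665.
With the subsidy, sellers receive Ps = Pb + 38 for each unit, where Pb is the price buyers pay.
Supply in terms of Pb becomes Qs = -442 + 9(Pb + 38) = -100 + 9Pb. Setting this equal to demand: 960.2 - 2.4Pb = -100 + 9Pb, so Pb = 93.
Sellers receive Ps = 93 + 38 = 131; Q' = 960.2 − 2.4·93 = 737.
Buyers' price falls by P* − Pb = 123 − 93 = 30; sellers' price rises by Ps − P* = 131 − 123 = 8.

Buyers gain £30 per unit; sellers gain £8 per unit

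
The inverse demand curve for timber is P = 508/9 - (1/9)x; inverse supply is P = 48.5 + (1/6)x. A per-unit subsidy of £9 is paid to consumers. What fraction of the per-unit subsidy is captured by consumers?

Consumer share = 0.4

Pre-subsidy: 508/9 - (1/9)x = 48.5 + (1/6)x gives x* = 28.6 and P* = 799/15.
With the rebate, buyers effectively pay Pb = Ps − 9, where Ps is the price sellers receive.
On the curves, Pb = 508/9 - (1/9)x and Ps = 48.5 + (1/6)x; the wedge Ps − Pb = 9 gives 48.5 + (1/6)x − (508/9 - (1/9)x) = 9, so x' = 61.
Then Pb = 508/9 − (1/9)·61 = 149/3 and Ps = 48.5 + (1/6)·61 = 176/3.
Buyers' price falls by P* − Pb = 799/15 − 149/3 = 3.6; sellers' price rises by Ps − P* = 176/3 − 799/15 = 5.4.
So consumers capture 3.6/9 = 0.4 of each unit of subsidy.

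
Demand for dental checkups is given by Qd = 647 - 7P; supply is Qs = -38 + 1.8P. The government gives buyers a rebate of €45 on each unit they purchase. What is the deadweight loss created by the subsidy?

Pre-subsidy: 647 - 7P = -38 + 1.8P gives P* = 3425/44, Q* = 4493/44.
With the rebate, buyers effectively pay Pb = Ps − 45, where Ps is the price sellers receive.
Demand in terms of Ps becomes Qd = 647 − 7(Ps − 45) = 962 - 7Ps. Setting this equal to supply: 962 - 7Ps = -38 + 1.8Ps, so Ps = 1250/11.
Buyers pay Pb = 1250/11 − 45 = 755/11; Q' = -38 + 1.8·(1250/11) = 1832/11.
The subsidy expands output by 1832/11 − 4493/44 = 2835/44 past the efficient level; on those units the gap between marginal cost and willingness to pay runs from 0 up to 45.
DWL = ½ × 45 × 2835/44 = 127575/88.

Deadweight loss = 127575/88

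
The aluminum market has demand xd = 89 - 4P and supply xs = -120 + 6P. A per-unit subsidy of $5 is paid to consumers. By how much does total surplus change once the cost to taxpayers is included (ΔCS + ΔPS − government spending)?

Pre-subsidy: 89 - 4P = -120 + 6P gives P* = 20.9, x* = 5.4.
With the rebate, buyers effectively pay Pb = Ps − 5, where Ps is the price sellers receive.
Demand in terms of Ps becomes xd = 89 − 4(Ps − 5) = 109 - 4Ps. Setting this equal to supply: 109 - 4Ps = -120 + 6Ps, so Ps = 22.9.
Buyers pay Pb = 22.9 − 5 = 17.9; x' = -120 + 6·22.9 = 17.4.
ΔCS = ½(5.4 + 17.4)(20.9 − 17.9) = 34.2; ΔPS = ½(5.4 + 17.4)(22.9 − 20.9) = 22.8.
Government spending = 5 × 17.4 = 87.
Net change = 34.2 + 22.8 − 87 = -30. The loss equals the DWL triangle ½·5·12.

Net change in total surplus = -$30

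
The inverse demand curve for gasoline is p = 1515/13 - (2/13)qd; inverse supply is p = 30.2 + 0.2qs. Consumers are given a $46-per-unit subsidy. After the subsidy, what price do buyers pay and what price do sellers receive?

Buyers pay $59; sellers receive $105

Pre-subsidy: 1515/13 - (2/13)q = 30.2 + 0.2q gives q* = 244 and p* = 79.
With the rebate, buyers effectively pay pb = ps − 46, where ps is the price sellers receive.
On the curves, pb = 1515/13 - (2/13)q and ps = 30.2 + 0.2q; the wedge ps − pb = 46 gives 30.2 + 0.2q − (1515/13 - (2/13)q) = 46, so q' = 374.
Then pb = 1515/13 − (2/13)·374 = 59 and ps = 30.2 + 0.2·374 = 105.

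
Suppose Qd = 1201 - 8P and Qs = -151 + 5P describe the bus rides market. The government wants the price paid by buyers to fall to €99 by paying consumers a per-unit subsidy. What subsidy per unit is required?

Required subsidy s = €13 per unit

At a buyer price of 99, quantity demanded is 1201 − 8·99 = 409.
Sellers supply 409 only when they receive Ps with -151 + 5·Ps = 409, i.e. Ps = 112.
s = Ps − Pb = 112 − 99 = 13.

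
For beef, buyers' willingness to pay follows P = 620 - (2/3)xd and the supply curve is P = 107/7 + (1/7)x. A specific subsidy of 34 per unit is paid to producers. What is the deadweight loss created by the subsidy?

Deadweight loss = 714

Pre-subsidy: 620 - (2/3)x = 107/7 + (1/7)x gives x* = 747 and P* = 122.
With the subsidy, sellers receive Ps = Pb + 34 for each unit, where Pb is the price buyers pay.
On the curves, Pb = 620 - (2/3)x and Ps = 107/7 + (1/7)x; the wedge Ps − Pb = 34 gives 107/7 + (1/7)x − (620 - (2/3)x) = 34, so x' = 789.
Then Pb = 620 − (2/3)·789 = 94 and Ps = 107/7 + (1/7)·789 = 128.
The subsidy expands output by 789 − 747 = 42 past the efficient level; on those units the gap between marginal cost and willingness to pay runs from 0 up to 34.
DWL = ½ × 34 × 42 = 714.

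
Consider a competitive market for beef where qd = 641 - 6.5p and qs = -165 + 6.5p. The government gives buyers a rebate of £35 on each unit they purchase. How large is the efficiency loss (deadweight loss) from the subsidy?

Pre-subsidy: 641 - 6.5p = -165 + 6.5p gives p* = 62, q* = 238.
With the rebate, buyers effectively pay pb = ps − 35, where ps is the price sellers receive.
Demand in terms of ps becomes qd = 641 − 6.5(ps − 35) = 868.5 - 6.5ps. Setting this equal to supply: 868.5 - 6.5ps = -165 + 6.5ps, so ps = 79.5.
Buyers pay pb = 79.5 − 35 = 44.5; q' = -165 + 6.5·79.5 = 351.75.
The subsidy expands output by 351.75 − 238 = 113.75 past the efficient level; on those units the gap between marginal cost and willingness to pay runs from 0 up to 35.
DWL = ½ × 35 × 113.75 = 1990.625.

Deadweight loss = £1990.625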